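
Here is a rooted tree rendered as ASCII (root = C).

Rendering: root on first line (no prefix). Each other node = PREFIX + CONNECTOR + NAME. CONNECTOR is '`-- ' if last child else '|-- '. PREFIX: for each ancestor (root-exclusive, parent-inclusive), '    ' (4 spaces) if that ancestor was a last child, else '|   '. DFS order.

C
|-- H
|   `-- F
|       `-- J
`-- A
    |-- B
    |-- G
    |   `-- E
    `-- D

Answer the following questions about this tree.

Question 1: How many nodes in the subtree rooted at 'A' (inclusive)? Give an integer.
Answer: 5

Derivation:
Subtree rooted at A contains: A, B, D, E, G
Count = 5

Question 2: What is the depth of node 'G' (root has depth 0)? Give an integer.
Path from root to G: C -> A -> G
Depth = number of edges = 2

Answer: 2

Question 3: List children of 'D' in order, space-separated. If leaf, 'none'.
Answer: none

Derivation:
Node D's children (from adjacency): (leaf)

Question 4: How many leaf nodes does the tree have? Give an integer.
Leaves (nodes with no children): B, D, E, J

Answer: 4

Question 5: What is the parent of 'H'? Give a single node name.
Scan adjacency: H appears as child of C

Answer: C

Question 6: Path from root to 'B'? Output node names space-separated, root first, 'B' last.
Answer: C A B

Derivation:
Walk down from root: C -> A -> B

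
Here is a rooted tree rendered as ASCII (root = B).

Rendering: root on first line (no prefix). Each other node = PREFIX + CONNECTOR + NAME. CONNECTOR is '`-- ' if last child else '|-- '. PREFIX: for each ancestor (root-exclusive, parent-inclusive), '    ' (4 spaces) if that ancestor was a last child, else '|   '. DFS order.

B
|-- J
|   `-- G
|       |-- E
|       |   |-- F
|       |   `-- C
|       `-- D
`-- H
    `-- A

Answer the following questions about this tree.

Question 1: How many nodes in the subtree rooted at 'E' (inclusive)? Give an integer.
Answer: 3

Derivation:
Subtree rooted at E contains: C, E, F
Count = 3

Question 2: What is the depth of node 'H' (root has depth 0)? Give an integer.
Answer: 1

Derivation:
Path from root to H: B -> H
Depth = number of edges = 1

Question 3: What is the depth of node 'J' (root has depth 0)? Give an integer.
Answer: 1

Derivation:
Path from root to J: B -> J
Depth = number of edges = 1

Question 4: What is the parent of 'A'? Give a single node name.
Answer: H

Derivation:
Scan adjacency: A appears as child of H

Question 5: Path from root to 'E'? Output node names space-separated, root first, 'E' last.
Answer: B J G E

Derivation:
Walk down from root: B -> J -> G -> E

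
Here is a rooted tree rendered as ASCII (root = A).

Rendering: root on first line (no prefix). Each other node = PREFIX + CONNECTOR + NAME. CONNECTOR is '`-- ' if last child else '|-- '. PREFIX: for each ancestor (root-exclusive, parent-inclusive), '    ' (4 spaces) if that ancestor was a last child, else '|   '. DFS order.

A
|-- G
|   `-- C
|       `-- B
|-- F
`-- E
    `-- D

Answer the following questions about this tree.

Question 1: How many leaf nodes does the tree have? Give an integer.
Leaves (nodes with no children): B, D, F

Answer: 3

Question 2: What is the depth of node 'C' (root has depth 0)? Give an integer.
Answer: 2

Derivation:
Path from root to C: A -> G -> C
Depth = number of edges = 2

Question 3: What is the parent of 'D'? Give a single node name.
Answer: E

Derivation:
Scan adjacency: D appears as child of E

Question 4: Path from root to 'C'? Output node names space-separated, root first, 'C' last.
Walk down from root: A -> G -> C

Answer: A G C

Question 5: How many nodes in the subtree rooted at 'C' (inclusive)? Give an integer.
Answer: 2

Derivation:
Subtree rooted at C contains: B, C
Count = 2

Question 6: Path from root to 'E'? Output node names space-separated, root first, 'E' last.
Answer: A E

Derivation:
Walk down from root: A -> E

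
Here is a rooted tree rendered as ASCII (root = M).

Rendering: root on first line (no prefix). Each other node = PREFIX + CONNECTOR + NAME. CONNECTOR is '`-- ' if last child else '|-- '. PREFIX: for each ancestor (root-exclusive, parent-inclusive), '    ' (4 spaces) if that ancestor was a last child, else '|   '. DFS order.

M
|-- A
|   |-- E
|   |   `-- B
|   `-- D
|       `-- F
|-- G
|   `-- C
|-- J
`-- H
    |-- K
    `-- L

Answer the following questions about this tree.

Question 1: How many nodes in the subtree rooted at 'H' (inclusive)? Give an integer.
Answer: 3

Derivation:
Subtree rooted at H contains: H, K, L
Count = 3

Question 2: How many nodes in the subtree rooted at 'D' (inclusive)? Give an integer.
Subtree rooted at D contains: D, F
Count = 2

Answer: 2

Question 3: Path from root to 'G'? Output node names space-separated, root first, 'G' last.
Walk down from root: M -> G

Answer: M G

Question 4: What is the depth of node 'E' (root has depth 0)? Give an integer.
Path from root to E: M -> A -> E
Depth = number of edges = 2

Answer: 2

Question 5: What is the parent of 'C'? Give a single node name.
Scan adjacency: C appears as child of G

Answer: G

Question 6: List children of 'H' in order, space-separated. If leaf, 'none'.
Node H's children (from adjacency): K, L

Answer: K L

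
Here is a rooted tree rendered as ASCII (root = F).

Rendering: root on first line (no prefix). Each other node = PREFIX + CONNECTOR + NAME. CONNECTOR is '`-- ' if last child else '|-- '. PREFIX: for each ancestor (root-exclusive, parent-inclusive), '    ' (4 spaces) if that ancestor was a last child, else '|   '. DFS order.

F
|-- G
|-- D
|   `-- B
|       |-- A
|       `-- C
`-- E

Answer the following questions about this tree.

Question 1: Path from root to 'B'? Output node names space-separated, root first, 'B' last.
Walk down from root: F -> D -> B

Answer: F D B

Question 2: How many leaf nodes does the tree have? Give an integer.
Answer: 4

Derivation:
Leaves (nodes with no children): A, C, E, G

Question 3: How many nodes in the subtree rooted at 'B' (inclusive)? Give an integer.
Answer: 3

Derivation:
Subtree rooted at B contains: A, B, C
Count = 3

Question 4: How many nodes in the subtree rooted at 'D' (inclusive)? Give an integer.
Answer: 4

Derivation:
Subtree rooted at D contains: A, B, C, D
Count = 4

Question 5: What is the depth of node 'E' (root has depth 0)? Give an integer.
Path from root to E: F -> E
Depth = number of edges = 1

Answer: 1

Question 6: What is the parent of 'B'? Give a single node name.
Scan adjacency: B appears as child of D

Answer: D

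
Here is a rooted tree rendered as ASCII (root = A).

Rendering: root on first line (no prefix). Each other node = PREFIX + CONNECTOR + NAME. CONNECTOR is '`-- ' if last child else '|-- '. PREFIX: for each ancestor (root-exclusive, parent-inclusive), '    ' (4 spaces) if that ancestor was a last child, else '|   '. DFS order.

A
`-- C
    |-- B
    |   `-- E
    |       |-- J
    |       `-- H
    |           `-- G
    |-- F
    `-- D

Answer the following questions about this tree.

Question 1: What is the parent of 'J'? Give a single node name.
Answer: E

Derivation:
Scan adjacency: J appears as child of E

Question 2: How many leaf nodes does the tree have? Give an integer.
Answer: 4

Derivation:
Leaves (nodes with no children): D, F, G, J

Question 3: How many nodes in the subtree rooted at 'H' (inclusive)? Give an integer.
Answer: 2

Derivation:
Subtree rooted at H contains: G, H
Count = 2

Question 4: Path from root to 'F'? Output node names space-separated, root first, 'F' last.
Walk down from root: A -> C -> F

Answer: A C F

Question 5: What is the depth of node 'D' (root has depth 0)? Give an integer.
Path from root to D: A -> C -> D
Depth = number of edges = 2

Answer: 2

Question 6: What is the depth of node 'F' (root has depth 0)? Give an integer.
Answer: 2

Derivation:
Path from root to F: A -> C -> F
Depth = number of edges = 2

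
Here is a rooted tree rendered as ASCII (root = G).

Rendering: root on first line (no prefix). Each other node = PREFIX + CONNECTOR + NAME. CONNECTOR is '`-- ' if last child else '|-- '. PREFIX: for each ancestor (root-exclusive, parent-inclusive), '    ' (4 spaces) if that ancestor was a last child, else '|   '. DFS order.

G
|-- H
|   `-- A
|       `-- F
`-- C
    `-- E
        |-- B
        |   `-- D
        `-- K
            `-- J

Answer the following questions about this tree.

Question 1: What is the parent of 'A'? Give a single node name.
Scan adjacency: A appears as child of H

Answer: H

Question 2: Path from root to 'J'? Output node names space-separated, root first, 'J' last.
Walk down from root: G -> C -> E -> K -> J

Answer: G C E K J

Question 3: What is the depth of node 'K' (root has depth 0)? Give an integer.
Path from root to K: G -> C -> E -> K
Depth = number of edges = 3

Answer: 3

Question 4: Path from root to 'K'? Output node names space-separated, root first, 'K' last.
Answer: G C E K

Derivation:
Walk down from root: G -> C -> E -> K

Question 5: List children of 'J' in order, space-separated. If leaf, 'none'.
Answer: none

Derivation:
Node J's children (from adjacency): (leaf)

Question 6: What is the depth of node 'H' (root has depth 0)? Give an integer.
Path from root to H: G -> H
Depth = number of edges = 1

Answer: 1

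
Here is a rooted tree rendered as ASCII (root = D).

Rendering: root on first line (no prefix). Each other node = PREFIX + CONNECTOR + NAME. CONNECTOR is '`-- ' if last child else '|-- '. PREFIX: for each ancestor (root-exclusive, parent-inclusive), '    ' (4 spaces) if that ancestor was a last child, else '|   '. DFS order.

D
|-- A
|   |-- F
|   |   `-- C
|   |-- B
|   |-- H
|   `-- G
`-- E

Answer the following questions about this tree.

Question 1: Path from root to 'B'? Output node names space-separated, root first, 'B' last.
Walk down from root: D -> A -> B

Answer: D A B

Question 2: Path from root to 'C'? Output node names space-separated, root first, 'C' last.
Walk down from root: D -> A -> F -> C

Answer: D A F C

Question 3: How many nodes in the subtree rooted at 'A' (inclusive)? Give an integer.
Answer: 6

Derivation:
Subtree rooted at A contains: A, B, C, F, G, H
Count = 6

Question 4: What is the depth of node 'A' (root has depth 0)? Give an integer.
Answer: 1

Derivation:
Path from root to A: D -> A
Depth = number of edges = 1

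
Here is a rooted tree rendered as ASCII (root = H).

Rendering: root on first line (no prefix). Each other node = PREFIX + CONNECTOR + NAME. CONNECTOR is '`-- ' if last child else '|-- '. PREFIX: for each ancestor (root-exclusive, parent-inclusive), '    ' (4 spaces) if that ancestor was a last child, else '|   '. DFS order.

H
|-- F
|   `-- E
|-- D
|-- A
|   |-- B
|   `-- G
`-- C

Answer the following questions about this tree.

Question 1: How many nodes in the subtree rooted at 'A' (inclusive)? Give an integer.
Answer: 3

Derivation:
Subtree rooted at A contains: A, B, G
Count = 3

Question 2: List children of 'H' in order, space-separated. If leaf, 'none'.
Node H's children (from adjacency): F, D, A, C

Answer: F D A C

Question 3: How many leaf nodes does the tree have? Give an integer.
Leaves (nodes with no children): B, C, D, E, G

Answer: 5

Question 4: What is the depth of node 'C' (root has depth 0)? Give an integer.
Answer: 1

Derivation:
Path from root to C: H -> C
Depth = number of edges = 1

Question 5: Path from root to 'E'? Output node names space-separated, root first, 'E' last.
Answer: H F E

Derivation:
Walk down from root: H -> F -> E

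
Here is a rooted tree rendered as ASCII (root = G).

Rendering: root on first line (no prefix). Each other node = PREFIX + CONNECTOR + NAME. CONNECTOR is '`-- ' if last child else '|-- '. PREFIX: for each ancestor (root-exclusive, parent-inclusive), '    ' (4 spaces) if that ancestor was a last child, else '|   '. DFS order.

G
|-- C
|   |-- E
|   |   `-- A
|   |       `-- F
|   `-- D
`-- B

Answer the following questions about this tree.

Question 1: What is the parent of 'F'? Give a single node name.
Scan adjacency: F appears as child of A

Answer: A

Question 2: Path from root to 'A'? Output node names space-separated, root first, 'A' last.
Answer: G C E A

Derivation:
Walk down from root: G -> C -> E -> A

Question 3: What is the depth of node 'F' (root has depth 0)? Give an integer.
Answer: 4

Derivation:
Path from root to F: G -> C -> E -> A -> F
Depth = number of edges = 4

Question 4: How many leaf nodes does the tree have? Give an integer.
Leaves (nodes with no children): B, D, F

Answer: 3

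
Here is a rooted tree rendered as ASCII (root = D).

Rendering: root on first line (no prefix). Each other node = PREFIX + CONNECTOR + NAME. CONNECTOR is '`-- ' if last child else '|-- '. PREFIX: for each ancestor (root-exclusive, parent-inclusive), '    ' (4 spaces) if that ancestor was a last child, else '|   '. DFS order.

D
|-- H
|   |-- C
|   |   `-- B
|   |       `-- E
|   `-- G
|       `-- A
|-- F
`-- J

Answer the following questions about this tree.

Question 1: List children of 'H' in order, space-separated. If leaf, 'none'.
Answer: C G

Derivation:
Node H's children (from adjacency): C, G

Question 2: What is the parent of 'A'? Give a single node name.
Answer: G

Derivation:
Scan adjacency: A appears as child of G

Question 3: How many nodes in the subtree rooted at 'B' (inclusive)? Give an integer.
Answer: 2

Derivation:
Subtree rooted at B contains: B, E
Count = 2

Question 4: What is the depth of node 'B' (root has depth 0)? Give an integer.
Path from root to B: D -> H -> C -> B
Depth = number of edges = 3

Answer: 3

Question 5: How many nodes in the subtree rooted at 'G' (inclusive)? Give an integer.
Subtree rooted at G contains: A, G
Count = 2

Answer: 2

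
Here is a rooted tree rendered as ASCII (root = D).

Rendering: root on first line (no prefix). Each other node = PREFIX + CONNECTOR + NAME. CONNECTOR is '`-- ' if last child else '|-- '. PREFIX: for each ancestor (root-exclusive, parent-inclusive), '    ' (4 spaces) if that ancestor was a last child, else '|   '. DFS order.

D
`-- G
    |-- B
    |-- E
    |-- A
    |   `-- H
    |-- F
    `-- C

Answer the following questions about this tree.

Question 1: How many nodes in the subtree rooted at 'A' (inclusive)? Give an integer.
Answer: 2

Derivation:
Subtree rooted at A contains: A, H
Count = 2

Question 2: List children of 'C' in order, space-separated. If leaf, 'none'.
Answer: none

Derivation:
Node C's children (from adjacency): (leaf)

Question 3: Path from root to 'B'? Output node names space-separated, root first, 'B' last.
Walk down from root: D -> G -> B

Answer: D G B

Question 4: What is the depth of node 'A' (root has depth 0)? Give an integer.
Path from root to A: D -> G -> A
Depth = number of edges = 2

Answer: 2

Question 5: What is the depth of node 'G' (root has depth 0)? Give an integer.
Path from root to G: D -> G
Depth = number of edges = 1

Answer: 1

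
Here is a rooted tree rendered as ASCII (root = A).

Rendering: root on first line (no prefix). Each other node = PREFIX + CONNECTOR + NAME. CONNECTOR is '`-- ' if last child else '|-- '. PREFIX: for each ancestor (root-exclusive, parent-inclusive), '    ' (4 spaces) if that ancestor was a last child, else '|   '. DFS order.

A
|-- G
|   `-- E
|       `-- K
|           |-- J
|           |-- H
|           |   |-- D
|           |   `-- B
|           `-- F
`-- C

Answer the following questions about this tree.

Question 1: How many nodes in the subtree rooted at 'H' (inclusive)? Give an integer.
Answer: 3

Derivation:
Subtree rooted at H contains: B, D, H
Count = 3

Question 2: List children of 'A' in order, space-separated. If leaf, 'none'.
Answer: G C

Derivation:
Node A's children (from adjacency): G, C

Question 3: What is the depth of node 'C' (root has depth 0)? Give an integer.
Path from root to C: A -> C
Depth = number of edges = 1

Answer: 1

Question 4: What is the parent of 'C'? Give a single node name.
Scan adjacency: C appears as child of A

Answer: A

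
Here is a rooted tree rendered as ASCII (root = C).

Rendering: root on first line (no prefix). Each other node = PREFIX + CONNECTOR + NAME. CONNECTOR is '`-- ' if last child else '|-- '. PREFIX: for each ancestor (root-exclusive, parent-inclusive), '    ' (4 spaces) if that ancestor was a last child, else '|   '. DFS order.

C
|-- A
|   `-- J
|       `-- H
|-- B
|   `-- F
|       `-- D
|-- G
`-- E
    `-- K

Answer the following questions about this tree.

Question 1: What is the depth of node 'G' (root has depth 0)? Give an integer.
Path from root to G: C -> G
Depth = number of edges = 1

Answer: 1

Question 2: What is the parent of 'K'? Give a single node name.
Answer: E

Derivation:
Scan adjacency: K appears as child of E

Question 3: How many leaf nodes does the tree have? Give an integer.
Leaves (nodes with no children): D, G, H, K

Answer: 4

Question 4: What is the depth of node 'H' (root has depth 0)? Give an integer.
Answer: 3

Derivation:
Path from root to H: C -> A -> J -> H
Depth = number of edges = 3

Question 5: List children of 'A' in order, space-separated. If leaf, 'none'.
Answer: J

Derivation:
Node A's children (from adjacency): J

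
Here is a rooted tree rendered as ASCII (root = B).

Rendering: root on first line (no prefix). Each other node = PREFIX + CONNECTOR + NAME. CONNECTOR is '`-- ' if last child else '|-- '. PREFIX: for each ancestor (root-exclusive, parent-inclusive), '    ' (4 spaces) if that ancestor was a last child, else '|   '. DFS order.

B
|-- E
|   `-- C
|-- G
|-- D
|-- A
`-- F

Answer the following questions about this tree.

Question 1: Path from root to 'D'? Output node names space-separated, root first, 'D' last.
Walk down from root: B -> D

Answer: B D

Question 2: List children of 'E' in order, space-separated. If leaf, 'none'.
Answer: C

Derivation:
Node E's children (from adjacency): C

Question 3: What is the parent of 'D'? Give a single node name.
Scan adjacency: D appears as child of B

Answer: B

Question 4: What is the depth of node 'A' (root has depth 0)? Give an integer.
Answer: 1

Derivation:
Path from root to A: B -> A
Depth = number of edges = 1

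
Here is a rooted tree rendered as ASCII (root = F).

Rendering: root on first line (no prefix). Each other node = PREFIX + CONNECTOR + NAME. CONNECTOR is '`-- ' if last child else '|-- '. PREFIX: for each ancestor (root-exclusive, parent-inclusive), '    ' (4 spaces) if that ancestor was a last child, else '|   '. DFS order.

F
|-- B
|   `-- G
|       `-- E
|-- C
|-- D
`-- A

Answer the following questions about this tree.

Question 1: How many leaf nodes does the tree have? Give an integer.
Answer: 4

Derivation:
Leaves (nodes with no children): A, C, D, E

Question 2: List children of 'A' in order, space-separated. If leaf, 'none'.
Answer: none

Derivation:
Node A's children (from adjacency): (leaf)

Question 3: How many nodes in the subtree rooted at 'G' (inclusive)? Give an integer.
Answer: 2

Derivation:
Subtree rooted at G contains: E, G
Count = 2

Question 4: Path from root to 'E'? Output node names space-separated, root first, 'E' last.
Walk down from root: F -> B -> G -> E

Answer: F B G E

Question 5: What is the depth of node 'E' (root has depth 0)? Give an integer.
Answer: 3

Derivation:
Path from root to E: F -> B -> G -> E
Depth = number of edges = 3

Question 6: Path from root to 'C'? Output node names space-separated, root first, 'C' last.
Walk down from root: F -> C

Answer: F C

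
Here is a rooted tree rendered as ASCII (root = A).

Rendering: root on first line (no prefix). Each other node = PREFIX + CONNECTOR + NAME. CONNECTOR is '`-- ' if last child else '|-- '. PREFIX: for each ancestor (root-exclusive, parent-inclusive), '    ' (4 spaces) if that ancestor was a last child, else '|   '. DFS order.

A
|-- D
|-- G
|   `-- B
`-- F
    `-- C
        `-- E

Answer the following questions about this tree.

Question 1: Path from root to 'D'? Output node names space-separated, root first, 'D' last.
Answer: A D

Derivation:
Walk down from root: A -> D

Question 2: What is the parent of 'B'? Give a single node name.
Scan adjacency: B appears as child of G

Answer: G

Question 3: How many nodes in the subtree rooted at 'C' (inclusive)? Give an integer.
Answer: 2

Derivation:
Subtree rooted at C contains: C, E
Count = 2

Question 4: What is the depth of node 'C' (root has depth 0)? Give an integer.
Answer: 2

Derivation:
Path from root to C: A -> F -> C
Depth = number of edges = 2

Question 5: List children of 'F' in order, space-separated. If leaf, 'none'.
Answer: C

Derivation:
Node F's children (from adjacency): C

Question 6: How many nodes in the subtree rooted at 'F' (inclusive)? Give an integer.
Subtree rooted at F contains: C, E, F
Count = 3

Answer: 3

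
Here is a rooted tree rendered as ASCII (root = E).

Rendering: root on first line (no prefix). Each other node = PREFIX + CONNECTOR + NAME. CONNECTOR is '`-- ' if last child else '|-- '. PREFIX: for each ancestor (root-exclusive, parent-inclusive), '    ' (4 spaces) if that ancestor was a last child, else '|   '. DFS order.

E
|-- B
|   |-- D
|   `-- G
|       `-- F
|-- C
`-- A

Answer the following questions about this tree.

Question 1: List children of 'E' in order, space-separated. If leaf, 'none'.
Node E's children (from adjacency): B, C, A

Answer: B C A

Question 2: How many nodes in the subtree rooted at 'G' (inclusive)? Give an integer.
Subtree rooted at G contains: F, G
Count = 2

Answer: 2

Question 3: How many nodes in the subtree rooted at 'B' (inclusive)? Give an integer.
Answer: 4

Derivation:
Subtree rooted at B contains: B, D, F, G
Count = 4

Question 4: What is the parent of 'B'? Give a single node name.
Answer: E

Derivation:
Scan adjacency: B appears as child of E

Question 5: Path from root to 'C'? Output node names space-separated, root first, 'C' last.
Answer: E C

Derivation:
Walk down from root: E -> C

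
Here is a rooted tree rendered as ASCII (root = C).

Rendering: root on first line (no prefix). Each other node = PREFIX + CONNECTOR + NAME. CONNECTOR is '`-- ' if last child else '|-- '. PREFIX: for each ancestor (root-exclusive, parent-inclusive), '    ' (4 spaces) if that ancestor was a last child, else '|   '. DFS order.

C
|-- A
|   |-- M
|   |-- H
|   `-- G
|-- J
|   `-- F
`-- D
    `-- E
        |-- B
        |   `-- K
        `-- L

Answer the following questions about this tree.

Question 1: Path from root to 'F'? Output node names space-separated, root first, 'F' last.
Answer: C J F

Derivation:
Walk down from root: C -> J -> F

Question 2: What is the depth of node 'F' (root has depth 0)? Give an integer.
Answer: 2

Derivation:
Path from root to F: C -> J -> F
Depth = number of edges = 2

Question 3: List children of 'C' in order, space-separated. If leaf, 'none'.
Node C's children (from adjacency): A, J, D

Answer: A J D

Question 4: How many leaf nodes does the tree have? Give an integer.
Leaves (nodes with no children): F, G, H, K, L, M

Answer: 6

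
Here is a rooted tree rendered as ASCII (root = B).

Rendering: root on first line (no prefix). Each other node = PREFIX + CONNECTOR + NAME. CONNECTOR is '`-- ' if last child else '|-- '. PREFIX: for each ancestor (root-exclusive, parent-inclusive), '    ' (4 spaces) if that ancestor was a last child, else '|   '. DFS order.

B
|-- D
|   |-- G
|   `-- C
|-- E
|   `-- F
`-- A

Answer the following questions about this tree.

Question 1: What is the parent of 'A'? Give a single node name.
Scan adjacency: A appears as child of B

Answer: B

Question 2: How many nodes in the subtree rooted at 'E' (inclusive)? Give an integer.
Answer: 2

Derivation:
Subtree rooted at E contains: E, F
Count = 2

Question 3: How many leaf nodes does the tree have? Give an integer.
Leaves (nodes with no children): A, C, F, G

Answer: 4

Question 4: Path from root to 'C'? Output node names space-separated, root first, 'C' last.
Answer: B D C

Derivation:
Walk down from root: B -> D -> C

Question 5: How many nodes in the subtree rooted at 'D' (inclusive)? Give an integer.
Subtree rooted at D contains: C, D, G
Count = 3

Answer: 3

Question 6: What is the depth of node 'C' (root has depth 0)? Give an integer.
Answer: 2

Derivation:
Path from root to C: B -> D -> C
Depth = number of edges = 2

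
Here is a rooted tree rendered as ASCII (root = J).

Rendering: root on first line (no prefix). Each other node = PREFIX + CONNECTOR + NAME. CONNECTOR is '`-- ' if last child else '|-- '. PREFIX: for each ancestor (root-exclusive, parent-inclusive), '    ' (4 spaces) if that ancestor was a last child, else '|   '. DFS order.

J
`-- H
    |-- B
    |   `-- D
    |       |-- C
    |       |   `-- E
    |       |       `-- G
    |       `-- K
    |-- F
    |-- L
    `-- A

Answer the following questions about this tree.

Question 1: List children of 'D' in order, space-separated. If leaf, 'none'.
Answer: C K

Derivation:
Node D's children (from adjacency): C, K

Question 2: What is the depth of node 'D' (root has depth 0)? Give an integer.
Answer: 3

Derivation:
Path from root to D: J -> H -> B -> D
Depth = number of edges = 3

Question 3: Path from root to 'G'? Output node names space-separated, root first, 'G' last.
Answer: J H B D C E G

Derivation:
Walk down from root: J -> H -> B -> D -> C -> E -> G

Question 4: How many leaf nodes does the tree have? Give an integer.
Answer: 5

Derivation:
Leaves (nodes with no children): A, F, G, K, L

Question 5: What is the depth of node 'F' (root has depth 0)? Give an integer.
Answer: 2

Derivation:
Path from root to F: J -> H -> F
Depth = number of edges = 2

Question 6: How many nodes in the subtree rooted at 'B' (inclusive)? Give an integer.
Subtree rooted at B contains: B, C, D, E, G, K
Count = 6

Answer: 6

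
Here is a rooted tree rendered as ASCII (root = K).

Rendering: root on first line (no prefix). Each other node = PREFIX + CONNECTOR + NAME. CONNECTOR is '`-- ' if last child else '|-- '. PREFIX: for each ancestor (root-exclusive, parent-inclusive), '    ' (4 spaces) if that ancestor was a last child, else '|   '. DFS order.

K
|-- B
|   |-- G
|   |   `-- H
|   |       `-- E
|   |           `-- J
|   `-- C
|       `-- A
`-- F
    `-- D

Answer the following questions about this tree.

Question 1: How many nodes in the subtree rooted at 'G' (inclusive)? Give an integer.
Subtree rooted at G contains: E, G, H, J
Count = 4

Answer: 4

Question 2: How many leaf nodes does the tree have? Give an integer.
Leaves (nodes with no children): A, D, J

Answer: 3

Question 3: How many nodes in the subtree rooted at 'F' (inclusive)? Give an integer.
Subtree rooted at F contains: D, F
Count = 2

Answer: 2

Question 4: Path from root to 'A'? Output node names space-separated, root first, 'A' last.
Walk down from root: K -> B -> C -> A

Answer: K B C A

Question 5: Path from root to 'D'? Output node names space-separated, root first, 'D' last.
Walk down from root: K -> F -> D

Answer: K F D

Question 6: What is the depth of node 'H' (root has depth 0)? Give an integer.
Answer: 3

Derivation:
Path from root to H: K -> B -> G -> H
Depth = number of edges = 3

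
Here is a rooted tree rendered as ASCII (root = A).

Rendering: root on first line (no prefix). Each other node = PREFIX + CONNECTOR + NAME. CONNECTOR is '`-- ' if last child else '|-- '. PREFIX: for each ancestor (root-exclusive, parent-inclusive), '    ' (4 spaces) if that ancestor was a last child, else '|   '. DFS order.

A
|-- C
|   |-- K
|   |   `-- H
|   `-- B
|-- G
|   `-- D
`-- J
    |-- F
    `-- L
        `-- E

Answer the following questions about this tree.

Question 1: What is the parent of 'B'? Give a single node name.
Answer: C

Derivation:
Scan adjacency: B appears as child of C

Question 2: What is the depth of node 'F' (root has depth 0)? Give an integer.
Path from root to F: A -> J -> F
Depth = number of edges = 2

Answer: 2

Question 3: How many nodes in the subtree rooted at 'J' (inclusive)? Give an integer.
Subtree rooted at J contains: E, F, J, L
Count = 4

Answer: 4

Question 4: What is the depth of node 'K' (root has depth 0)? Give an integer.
Path from root to K: A -> C -> K
Depth = number of edges = 2

Answer: 2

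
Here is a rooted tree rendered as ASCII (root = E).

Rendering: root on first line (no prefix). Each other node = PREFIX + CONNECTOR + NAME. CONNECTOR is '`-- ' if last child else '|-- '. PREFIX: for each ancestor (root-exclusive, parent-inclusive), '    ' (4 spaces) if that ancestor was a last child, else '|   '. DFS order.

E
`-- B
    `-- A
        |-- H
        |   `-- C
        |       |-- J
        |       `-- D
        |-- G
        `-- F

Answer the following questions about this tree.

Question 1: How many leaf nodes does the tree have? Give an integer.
Leaves (nodes with no children): D, F, G, J

Answer: 4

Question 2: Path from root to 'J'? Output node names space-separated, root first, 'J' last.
Answer: E B A H C J

Derivation:
Walk down from root: E -> B -> A -> H -> C -> J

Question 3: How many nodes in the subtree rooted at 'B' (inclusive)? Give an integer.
Answer: 8

Derivation:
Subtree rooted at B contains: A, B, C, D, F, G, H, J
Count = 8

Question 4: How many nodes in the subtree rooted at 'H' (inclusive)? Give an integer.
Subtree rooted at H contains: C, D, H, J
Count = 4

Answer: 4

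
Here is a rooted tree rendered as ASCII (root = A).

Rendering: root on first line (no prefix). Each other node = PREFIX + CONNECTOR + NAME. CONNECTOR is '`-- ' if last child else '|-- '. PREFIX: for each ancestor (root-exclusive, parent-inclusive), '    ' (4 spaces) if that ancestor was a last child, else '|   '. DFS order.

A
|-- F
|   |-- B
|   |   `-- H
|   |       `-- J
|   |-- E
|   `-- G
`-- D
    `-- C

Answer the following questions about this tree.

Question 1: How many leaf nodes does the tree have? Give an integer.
Answer: 4

Derivation:
Leaves (nodes with no children): C, E, G, J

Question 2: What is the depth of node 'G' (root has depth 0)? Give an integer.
Path from root to G: A -> F -> G
Depth = number of edges = 2

Answer: 2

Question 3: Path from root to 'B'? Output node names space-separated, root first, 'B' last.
Answer: A F B

Derivation:
Walk down from root: A -> F -> B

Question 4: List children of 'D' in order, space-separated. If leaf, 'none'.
Answer: C

Derivation:
Node D's children (from adjacency): C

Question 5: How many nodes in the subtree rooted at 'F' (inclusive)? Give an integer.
Subtree rooted at F contains: B, E, F, G, H, J
Count = 6

Answer: 6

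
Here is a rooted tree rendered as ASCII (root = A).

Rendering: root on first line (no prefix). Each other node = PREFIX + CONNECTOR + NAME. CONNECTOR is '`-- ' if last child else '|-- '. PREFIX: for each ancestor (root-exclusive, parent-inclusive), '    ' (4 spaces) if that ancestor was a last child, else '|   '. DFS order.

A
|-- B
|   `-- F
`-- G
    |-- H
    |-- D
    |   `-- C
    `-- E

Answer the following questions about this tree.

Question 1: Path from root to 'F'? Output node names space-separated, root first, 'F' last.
Walk down from root: A -> B -> F

Answer: A B F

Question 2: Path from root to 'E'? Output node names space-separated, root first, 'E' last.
Walk down from root: A -> G -> E

Answer: A G E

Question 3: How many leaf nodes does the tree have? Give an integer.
Answer: 4

Derivation:
Leaves (nodes with no children): C, E, F, H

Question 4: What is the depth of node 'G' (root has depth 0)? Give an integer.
Path from root to G: A -> G
Depth = number of edges = 1

Answer: 1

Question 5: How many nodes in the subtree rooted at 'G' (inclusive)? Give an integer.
Answer: 5

Derivation:
Subtree rooted at G contains: C, D, E, G, H
Count = 5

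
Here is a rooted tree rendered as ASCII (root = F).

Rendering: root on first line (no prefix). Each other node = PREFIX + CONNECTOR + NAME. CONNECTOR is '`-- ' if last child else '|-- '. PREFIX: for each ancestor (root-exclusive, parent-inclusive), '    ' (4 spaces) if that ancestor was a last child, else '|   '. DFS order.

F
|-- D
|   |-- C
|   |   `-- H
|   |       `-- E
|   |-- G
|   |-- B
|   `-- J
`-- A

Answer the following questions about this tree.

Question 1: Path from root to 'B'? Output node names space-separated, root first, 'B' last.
Walk down from root: F -> D -> B

Answer: F D B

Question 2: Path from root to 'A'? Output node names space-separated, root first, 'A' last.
Answer: F A

Derivation:
Walk down from root: F -> A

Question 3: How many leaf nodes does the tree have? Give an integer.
Answer: 5

Derivation:
Leaves (nodes with no children): A, B, E, G, J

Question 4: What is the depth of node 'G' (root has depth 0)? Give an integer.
Path from root to G: F -> D -> G
Depth = number of edges = 2

Answer: 2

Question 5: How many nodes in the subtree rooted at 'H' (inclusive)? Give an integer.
Answer: 2

Derivation:
Subtree rooted at H contains: E, H
Count = 2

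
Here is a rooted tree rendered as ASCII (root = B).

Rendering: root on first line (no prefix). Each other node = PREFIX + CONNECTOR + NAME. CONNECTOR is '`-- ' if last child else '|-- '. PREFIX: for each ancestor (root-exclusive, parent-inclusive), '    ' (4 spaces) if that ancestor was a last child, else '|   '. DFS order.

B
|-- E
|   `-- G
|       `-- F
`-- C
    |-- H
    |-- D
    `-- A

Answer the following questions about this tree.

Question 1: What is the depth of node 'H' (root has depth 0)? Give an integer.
Path from root to H: B -> C -> H
Depth = number of edges = 2

Answer: 2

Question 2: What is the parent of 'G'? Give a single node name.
Scan adjacency: G appears as child of E

Answer: E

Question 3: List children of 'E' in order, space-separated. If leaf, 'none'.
Node E's children (from adjacency): G

Answer: G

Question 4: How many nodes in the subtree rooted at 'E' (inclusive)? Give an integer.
Answer: 3

Derivation:
Subtree rooted at E contains: E, F, G
Count = 3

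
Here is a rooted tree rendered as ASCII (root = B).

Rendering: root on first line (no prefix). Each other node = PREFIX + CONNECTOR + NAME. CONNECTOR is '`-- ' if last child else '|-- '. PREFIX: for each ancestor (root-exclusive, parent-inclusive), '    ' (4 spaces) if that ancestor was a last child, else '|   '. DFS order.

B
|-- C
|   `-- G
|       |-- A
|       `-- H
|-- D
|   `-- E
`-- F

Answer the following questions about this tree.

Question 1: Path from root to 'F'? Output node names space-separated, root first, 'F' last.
Walk down from root: B -> F

Answer: B F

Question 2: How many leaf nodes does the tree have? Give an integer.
Leaves (nodes with no children): A, E, F, H

Answer: 4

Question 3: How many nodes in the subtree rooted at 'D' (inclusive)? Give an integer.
Subtree rooted at D contains: D, E
Count = 2

Answer: 2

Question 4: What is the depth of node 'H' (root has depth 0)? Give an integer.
Answer: 3

Derivation:
Path from root to H: B -> C -> G -> H
Depth = number of edges = 3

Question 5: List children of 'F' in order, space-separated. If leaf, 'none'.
Answer: none

Derivation:
Node F's children (from adjacency): (leaf)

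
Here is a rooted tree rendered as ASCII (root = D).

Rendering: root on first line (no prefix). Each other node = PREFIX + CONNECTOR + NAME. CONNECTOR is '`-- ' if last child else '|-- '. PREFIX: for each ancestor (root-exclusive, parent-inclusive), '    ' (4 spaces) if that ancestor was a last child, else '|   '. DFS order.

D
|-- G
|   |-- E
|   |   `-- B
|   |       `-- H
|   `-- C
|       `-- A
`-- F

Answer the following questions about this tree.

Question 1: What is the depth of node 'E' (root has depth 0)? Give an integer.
Answer: 2

Derivation:
Path from root to E: D -> G -> E
Depth = number of edges = 2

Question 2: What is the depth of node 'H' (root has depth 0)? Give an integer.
Path from root to H: D -> G -> E -> B -> H
Depth = number of edges = 4

Answer: 4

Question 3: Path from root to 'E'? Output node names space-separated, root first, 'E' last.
Answer: D G E

Derivation:
Walk down from root: D -> G -> E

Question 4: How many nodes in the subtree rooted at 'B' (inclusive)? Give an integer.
Answer: 2

Derivation:
Subtree rooted at B contains: B, H
Count = 2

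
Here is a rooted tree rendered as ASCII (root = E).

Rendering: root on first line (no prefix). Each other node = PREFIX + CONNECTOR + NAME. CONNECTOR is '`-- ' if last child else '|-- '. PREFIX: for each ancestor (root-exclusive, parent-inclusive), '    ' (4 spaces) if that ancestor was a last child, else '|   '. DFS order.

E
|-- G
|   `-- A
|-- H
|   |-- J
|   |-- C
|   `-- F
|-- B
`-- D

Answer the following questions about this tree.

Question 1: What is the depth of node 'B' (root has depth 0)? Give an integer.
Path from root to B: E -> B
Depth = number of edges = 1

Answer: 1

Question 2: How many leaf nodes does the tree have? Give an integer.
Answer: 6

Derivation:
Leaves (nodes with no children): A, B, C, D, F, J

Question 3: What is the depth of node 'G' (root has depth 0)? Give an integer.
Path from root to G: E -> G
Depth = number of edges = 1

Answer: 1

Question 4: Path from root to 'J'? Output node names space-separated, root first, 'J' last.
Walk down from root: E -> H -> J

Answer: E H J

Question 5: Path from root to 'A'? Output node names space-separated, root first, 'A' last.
Answer: E G A

Derivation:
Walk down from root: E -> G -> A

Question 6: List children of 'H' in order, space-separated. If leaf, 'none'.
Answer: J C F

Derivation:
Node H's children (from adjacency): J, C, F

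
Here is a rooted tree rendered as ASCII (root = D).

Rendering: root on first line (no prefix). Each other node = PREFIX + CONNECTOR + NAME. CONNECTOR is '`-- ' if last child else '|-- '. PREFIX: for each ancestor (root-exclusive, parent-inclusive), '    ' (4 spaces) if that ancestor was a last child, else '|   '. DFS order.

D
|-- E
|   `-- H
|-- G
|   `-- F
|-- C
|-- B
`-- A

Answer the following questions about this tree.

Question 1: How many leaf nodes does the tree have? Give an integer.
Leaves (nodes with no children): A, B, C, F, H

Answer: 5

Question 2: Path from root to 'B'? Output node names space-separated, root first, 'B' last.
Answer: D B

Derivation:
Walk down from root: D -> B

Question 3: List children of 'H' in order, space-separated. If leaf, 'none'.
Answer: none

Derivation:
Node H's children (from adjacency): (leaf)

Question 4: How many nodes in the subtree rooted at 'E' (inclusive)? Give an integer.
Answer: 2

Derivation:
Subtree rooted at E contains: E, H
Count = 2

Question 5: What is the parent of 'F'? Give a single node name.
Scan adjacency: F appears as child of G

Answer: G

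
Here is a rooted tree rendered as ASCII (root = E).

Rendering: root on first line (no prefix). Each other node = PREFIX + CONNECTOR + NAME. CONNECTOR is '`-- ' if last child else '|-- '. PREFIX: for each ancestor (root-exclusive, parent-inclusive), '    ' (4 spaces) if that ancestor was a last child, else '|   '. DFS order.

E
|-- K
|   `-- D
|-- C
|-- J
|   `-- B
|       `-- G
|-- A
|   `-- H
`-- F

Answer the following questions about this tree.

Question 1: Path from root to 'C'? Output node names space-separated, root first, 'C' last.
Walk down from root: E -> C

Answer: E C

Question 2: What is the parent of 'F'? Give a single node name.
Answer: E

Derivation:
Scan adjacency: F appears as child of E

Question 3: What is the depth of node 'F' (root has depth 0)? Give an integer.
Answer: 1

Derivation:
Path from root to F: E -> F
Depth = number of edges = 1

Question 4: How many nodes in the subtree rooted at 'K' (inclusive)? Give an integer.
Subtree rooted at K contains: D, K
Count = 2

Answer: 2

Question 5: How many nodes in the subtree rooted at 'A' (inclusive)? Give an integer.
Answer: 2

Derivation:
Subtree rooted at A contains: A, H
Count = 2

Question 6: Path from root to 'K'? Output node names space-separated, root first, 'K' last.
Walk down from root: E -> K

Answer: E K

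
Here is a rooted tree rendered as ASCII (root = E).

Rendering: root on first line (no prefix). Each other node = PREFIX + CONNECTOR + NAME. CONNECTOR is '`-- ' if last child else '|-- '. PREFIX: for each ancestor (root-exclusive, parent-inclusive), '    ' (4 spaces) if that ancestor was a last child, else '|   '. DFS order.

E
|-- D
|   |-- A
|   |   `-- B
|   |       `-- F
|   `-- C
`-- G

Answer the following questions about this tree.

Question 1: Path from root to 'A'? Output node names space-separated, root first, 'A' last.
Answer: E D A

Derivation:
Walk down from root: E -> D -> A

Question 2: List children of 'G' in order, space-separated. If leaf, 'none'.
Answer: none

Derivation:
Node G's children (from adjacency): (leaf)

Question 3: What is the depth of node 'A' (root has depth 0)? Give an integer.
Path from root to A: E -> D -> A
Depth = number of edges = 2

Answer: 2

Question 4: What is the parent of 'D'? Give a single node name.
Scan adjacency: D appears as child of E

Answer: E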